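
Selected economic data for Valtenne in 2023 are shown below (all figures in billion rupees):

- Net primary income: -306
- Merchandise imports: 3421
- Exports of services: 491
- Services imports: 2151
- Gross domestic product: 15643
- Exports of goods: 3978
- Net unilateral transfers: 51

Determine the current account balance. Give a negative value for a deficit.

Goods balance = 3978 - 3421 = 557
Services balance = 491 - 2151 = -1660
Trade balance (goods + services) = 557 + (-1660) = -1103
Net primary income = -306
Net secondary income = 51
Current account = -1103 + (-306) + 51 = -1358

-1358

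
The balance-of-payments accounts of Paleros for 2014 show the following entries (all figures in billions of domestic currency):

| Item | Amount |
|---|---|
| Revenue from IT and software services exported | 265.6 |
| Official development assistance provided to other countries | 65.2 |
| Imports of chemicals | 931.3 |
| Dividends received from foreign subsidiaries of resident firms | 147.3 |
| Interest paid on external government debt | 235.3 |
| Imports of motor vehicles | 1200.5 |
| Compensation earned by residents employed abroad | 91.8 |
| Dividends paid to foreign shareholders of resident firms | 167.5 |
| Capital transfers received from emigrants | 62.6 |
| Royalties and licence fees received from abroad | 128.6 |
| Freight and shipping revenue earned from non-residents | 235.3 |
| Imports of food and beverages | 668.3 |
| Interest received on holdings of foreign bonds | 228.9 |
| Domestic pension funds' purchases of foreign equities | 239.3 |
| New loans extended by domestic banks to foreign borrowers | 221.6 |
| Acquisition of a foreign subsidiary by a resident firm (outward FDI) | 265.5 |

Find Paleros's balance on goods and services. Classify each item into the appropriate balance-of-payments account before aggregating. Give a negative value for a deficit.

Goods: -668.3 - 931.3 - 1200.5 = -2800.1
Services: 265.6 + 128.6 + 235.3 = 629.5
Trade balance = -2800.1 + 629.5 = -2170.6
(Excluded from the trade balance — secondary income: official development assistance provided to other countries 65.2; primary income: dividends received from foreign subsidiaries of resident firms 147.3, interest paid on external government debt 235.3, compensation earned by residents employed abroad 91.8, dividends paid to foreign shareholders of resident firms 167.5, interest received on holdings of foreign bonds 228.9; capital account: capital transfers received from emigrants 62.6; financial account: domestic pension funds' purchases of foreign equities 239.3, new loans extended by domestic banks to foreign borrowers 221.6, acquisition of a foreign subsidiary by a resident firm (outward FDI) 265.5.)

-2170.6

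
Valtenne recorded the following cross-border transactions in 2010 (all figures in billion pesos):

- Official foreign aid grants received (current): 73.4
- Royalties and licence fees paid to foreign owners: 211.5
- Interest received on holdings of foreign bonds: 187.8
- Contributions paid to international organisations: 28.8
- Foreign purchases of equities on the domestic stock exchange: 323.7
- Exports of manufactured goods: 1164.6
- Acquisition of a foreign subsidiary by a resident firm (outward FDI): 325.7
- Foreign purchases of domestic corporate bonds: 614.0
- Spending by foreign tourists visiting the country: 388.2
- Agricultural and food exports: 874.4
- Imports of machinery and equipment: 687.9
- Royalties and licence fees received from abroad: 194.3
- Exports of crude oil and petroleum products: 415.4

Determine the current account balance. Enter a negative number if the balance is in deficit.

2369.9

Goods: 1164.6 + 874.4 + 415.4 - 687.9 = 1766.5
Services: -211.5 + 388.2 + 194.3 = 371.0
Primary income: 187.8
Secondary income: 73.4 - 28.8 = 44.6
Current account = 1766.5 + 371.0 + 187.8 + 44.6 = 2369.9
(Excluded from the current account — financial account: foreign purchases of equities on the domestic stock exchange 323.7, acquisition of a foreign subsidiary by a resident firm (outward FDI) 325.7, foreign purchases of domestic corporate bonds 614.0.)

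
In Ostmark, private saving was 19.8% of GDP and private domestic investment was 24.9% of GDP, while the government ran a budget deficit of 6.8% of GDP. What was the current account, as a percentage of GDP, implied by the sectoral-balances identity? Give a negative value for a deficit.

By the sectoral-balances identity, CA = (S_private - I) + (T - G).
Private balance = 19.8 - 24.9 = -5.1
Government balance (T - G) = -6.8
CA = -5.1 + (-6.8) = -11.9

-11.9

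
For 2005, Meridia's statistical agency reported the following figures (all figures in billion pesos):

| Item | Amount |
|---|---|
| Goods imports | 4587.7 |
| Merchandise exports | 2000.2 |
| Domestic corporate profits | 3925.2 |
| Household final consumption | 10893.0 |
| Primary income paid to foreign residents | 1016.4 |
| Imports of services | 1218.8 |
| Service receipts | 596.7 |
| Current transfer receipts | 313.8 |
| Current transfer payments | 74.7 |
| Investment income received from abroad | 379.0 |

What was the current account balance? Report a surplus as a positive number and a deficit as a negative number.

-3607.9

Goods balance = 2000.2 - 4587.7 = -2587.5
Services balance = 596.7 - 1218.8 = -622.1
Trade balance (goods + services) = -2587.5 + (-622.1) = -3209.6
Net primary income = 379.0 - 1016.4 = -637.4
Net secondary income = 313.8 - 74.7 = 239.1
Current account = -3209.6 + (-637.4) + 239.1 = -3607.9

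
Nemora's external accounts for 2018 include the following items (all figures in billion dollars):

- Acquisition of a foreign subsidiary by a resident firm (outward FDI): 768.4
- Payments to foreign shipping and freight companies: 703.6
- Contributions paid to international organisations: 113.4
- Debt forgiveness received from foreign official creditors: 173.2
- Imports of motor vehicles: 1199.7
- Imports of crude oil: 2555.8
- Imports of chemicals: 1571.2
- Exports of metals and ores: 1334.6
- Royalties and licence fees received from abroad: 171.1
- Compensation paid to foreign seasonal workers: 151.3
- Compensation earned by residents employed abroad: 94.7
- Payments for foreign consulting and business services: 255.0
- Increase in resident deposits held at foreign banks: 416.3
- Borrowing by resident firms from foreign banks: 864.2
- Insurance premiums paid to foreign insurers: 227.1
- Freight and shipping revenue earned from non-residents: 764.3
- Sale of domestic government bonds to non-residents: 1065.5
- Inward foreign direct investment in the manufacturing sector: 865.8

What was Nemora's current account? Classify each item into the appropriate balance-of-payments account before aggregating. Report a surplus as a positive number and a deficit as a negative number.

-4412.4

Goods: -1571.2 - 1199.7 - 2555.8 + 1334.6 = -3992.1
Services: 764.3 - 255.0 - 227.1 + 171.1 - 703.6 = -250.3
Primary income: 94.7 - 151.3 = -56.6
Secondary income: -113.4
Current account = (-3992.1) + (-250.3) + (-56.6) + (-113.4) = -4412.4
(Excluded from the current account — financial account: acquisition of a foreign subsidiary by a resident firm (outward FDI) 768.4, increase in resident deposits held at foreign banks 416.3, borrowing by resident firms from foreign banks 864.2, sale of domestic government bonds to non-residents 1065.5, inward foreign direct investment in the manufacturing sector 865.8; capital account: debt forgiveness received from foreign official creditors 173.2.)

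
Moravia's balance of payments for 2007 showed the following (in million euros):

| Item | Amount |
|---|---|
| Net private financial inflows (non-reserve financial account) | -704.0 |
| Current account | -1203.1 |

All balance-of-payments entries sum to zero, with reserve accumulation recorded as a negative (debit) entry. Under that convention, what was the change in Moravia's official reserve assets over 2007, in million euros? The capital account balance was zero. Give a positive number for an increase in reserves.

Official reserve transactions balance = -((-1203.1) + (-704.0)) = 1907.1
An accumulation of reserves is recorded as a debit (negative entry), so the change in the stock of reserves is the negative of that balance.
Change in official reserves = -(1907.1) = -1907.1

-1907.1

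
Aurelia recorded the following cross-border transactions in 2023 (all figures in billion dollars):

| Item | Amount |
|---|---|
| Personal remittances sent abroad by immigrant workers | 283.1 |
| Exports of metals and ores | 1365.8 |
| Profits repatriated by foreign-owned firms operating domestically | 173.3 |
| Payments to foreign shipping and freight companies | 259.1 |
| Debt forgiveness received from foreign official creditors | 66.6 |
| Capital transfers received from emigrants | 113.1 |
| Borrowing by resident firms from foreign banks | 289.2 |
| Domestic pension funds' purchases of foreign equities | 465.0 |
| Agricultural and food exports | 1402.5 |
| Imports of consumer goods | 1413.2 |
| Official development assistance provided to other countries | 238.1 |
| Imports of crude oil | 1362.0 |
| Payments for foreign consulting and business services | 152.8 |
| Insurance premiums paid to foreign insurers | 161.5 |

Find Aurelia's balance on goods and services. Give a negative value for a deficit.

Goods: -1362.0 + 1365.8 - 1413.2 + 1402.5 = -6.9
Services: -161.5 - 259.1 - 152.8 = -573.4
Trade balance = -6.9 + (-573.4) = -580.3
(Excluded from the trade balance — secondary income: personal remittances sent abroad by immigrant workers 283.1, official development assistance provided to other countries 238.1; primary income: profits repatriated by foreign-owned firms operating domestically 173.3; capital account: debt forgiveness received from foreign official creditors 66.6, capital transfers received from emigrants 113.1; financial account: borrowing by resident firms from foreign banks 289.2, domestic pension funds' purchases of foreign equities 465.0.)

-580.3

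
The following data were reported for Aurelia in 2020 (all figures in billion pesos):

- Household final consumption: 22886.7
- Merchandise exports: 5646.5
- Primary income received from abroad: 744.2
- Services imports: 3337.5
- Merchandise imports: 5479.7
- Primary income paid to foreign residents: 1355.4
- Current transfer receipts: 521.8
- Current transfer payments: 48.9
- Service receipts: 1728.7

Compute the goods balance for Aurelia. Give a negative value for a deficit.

166.8

Goods balance = 5646.5 - 5479.7 = 166.8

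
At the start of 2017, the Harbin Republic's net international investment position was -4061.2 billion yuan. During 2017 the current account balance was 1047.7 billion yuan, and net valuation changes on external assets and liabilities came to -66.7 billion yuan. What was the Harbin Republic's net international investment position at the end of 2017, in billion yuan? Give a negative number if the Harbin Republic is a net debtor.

Change in NIIP = current account + net valuation change = 1047.7 + (-66.7) = 981.0
End-of-year NIIP = -4061.2 + 981.0 = -3080.2

-3080.2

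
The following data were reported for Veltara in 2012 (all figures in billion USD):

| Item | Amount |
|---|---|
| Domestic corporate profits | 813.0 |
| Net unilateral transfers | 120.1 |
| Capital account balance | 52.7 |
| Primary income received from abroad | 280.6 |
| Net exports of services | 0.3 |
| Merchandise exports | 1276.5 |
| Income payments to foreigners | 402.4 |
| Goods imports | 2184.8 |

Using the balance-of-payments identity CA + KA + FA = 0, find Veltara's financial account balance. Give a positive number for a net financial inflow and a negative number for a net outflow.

857.0

Goods balance = 1276.5 - 2184.8 = -908.3
Services balance = 0.3
Trade balance (goods + services) = -908.3 + 0.3 = -908.0
Net primary income = 280.6 - 402.4 = -121.8
Net secondary income = 120.1
Current account = -908.0 + (-121.8) + 120.1 = -909.7
Financial account = -(-909.7 + 52.7) = 857.0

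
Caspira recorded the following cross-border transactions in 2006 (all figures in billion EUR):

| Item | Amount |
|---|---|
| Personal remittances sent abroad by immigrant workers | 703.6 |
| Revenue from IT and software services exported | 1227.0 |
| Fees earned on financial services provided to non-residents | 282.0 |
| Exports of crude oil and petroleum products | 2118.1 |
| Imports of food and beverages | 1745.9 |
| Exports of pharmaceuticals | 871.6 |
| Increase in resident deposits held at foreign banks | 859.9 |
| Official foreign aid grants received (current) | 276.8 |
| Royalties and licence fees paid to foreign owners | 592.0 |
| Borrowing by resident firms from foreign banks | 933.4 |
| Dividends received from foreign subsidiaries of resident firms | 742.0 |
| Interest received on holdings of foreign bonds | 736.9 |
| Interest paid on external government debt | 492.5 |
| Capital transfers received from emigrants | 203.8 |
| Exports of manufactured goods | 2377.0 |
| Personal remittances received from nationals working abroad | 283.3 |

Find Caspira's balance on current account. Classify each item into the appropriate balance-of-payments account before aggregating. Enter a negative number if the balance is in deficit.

5380.7

Goods: 2118.1 + 2377.0 + 871.6 - 1745.9 = 3620.8
Services: 282.0 - 592.0 + 1227.0 = 917.0
Primary income: 742.0 + 736.9 - 492.5 = 986.4
Secondary income: 276.8 - 703.6 + 283.3 = -143.5
Current account = 3620.8 + 917.0 + 986.4 + (-143.5) = 5380.7
(Excluded from the current account — financial account: increase in resident deposits held at foreign banks 859.9, borrowing by resident firms from foreign banks 933.4; capital account: capital transfers received from emigrants 203.8.)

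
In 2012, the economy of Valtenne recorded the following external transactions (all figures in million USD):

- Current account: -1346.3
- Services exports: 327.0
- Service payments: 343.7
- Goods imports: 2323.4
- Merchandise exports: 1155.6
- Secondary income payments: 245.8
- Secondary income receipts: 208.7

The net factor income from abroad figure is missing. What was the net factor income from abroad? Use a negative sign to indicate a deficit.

Current account = goods balance + services balance + net primary income + net secondary income
Sum of the known components = -1221.6
Net factor income from abroad = CA - (known components) = -1346.3 - (-1221.6) = -124.7

-124.7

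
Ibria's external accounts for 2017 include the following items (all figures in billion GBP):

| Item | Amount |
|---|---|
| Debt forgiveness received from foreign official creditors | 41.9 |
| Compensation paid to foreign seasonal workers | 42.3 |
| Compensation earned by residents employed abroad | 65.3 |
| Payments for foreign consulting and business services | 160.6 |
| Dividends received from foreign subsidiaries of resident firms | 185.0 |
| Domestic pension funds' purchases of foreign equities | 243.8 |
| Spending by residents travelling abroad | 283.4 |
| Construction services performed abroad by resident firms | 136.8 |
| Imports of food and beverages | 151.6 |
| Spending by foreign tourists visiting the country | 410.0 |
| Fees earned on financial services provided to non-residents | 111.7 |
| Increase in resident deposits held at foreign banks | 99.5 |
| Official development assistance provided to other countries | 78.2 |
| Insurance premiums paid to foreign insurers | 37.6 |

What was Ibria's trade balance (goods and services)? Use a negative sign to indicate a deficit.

25.3

Goods: -151.6
Services: 410.0 + 111.7 - 283.4 - 160.6 + 136.8 - 37.6 = 176.9
Trade balance = -151.6 + 176.9 = 25.3
(Excluded from the trade balance — capital account: debt forgiveness received from foreign official creditors 41.9; primary income: compensation paid to foreign seasonal workers 42.3, compensation earned by residents employed abroad 65.3, dividends received from foreign subsidiaries of resident firms 185.0; financial account: domestic pension funds' purchases of foreign equities 243.8, increase in resident deposits held at foreign banks 99.5; secondary income: official development assistance provided to other countries 78.2.)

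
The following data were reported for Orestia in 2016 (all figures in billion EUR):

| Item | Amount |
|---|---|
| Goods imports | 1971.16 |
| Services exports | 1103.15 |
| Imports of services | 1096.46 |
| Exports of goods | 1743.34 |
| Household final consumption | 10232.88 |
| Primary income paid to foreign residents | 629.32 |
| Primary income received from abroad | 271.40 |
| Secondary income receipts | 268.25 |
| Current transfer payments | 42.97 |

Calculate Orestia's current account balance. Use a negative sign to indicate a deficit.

-353.77

Goods balance = 1743.34 - 1971.16 = -227.82
Services balance = 1103.15 - 1096.46 = 6.69
Trade balance (goods + services) = -227.82 + 6.69 = -221.13
Net primary income = 271.40 - 629.32 = -357.92
Net secondary income = 268.25 - 42.97 = 225.28
Current account = -221.13 + (-357.92) + 225.28 = -353.77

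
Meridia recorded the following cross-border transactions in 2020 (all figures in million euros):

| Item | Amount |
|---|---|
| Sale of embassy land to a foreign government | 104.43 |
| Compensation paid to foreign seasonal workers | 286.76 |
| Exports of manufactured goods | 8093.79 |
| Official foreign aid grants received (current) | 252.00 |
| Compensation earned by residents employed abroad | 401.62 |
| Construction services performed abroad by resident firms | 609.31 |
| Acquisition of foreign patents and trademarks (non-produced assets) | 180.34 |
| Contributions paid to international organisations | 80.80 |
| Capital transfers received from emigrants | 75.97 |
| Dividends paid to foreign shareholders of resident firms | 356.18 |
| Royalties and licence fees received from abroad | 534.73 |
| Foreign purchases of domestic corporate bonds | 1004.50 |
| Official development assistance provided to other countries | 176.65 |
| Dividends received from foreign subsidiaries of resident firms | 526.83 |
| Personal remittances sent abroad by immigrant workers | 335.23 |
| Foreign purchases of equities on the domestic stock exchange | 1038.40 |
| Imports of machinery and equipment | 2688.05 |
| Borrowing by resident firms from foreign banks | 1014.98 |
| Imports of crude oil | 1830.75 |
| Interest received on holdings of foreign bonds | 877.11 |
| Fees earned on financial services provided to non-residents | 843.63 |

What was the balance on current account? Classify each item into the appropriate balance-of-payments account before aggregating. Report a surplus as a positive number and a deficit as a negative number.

Goods: -1830.75 + 8093.79 - 2688.05 = 3574.99
Services: 843.63 + 534.73 + 609.31 = 1987.67
Primary income: 526.83 + 401.62 - 356.18 + 877.11 - 286.76 = 1162.62
Secondary income: 252.00 - 335.23 - 176.65 - 80.80 = -340.68
Current account = 3574.99 + 1987.67 + 1162.62 + (-340.68) = 6384.60
(Excluded from the current account — capital account: sale of embassy land to a foreign government 104.43, acquisition of foreign patents and trademarks (non-produced assets) 180.34, capital transfers received from emigrants 75.97; financial account: foreign purchases of domestic corporate bonds 1004.50, foreign purchases of equities on the domestic stock exchange 1038.40, borrowing by resident firms from foreign banks 1014.98.)

6384.60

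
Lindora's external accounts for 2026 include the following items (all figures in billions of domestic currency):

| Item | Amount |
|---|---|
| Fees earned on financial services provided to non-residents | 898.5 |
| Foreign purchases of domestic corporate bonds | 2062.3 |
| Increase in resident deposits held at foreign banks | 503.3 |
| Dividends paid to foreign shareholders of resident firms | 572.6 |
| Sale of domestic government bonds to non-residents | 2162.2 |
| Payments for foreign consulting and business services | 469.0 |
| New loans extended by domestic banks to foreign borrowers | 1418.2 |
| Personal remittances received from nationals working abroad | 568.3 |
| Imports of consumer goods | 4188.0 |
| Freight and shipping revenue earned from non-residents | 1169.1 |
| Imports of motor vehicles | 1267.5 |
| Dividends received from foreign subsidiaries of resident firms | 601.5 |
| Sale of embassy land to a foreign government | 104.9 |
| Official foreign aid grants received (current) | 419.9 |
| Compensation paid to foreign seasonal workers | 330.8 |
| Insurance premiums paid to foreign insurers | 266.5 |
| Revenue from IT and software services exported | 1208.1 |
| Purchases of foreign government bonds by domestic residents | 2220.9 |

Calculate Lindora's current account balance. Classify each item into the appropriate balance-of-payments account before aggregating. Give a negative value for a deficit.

-2229.0

Goods: -1267.5 - 4188.0 = -5455.5
Services: -266.5 + 1208.1 - 469.0 + 1169.1 + 898.5 = 2540.2
Primary income: 601.5 - 572.6 - 330.8 = -301.9
Secondary income: 568.3 + 419.9 = 988.2
Current account = (-5455.5) + 2540.2 + (-301.9) + 988.2 = -2229.0
(Excluded from the current account — financial account: foreign purchases of domestic corporate bonds 2062.3, increase in resident deposits held at foreign banks 503.3, sale of domestic government bonds to non-residents 2162.2, new loans extended by domestic banks to foreign borrowers 1418.2, purchases of foreign government bonds by domestic residents 2220.9; capital account: sale of embassy land to a foreign government 104.9.)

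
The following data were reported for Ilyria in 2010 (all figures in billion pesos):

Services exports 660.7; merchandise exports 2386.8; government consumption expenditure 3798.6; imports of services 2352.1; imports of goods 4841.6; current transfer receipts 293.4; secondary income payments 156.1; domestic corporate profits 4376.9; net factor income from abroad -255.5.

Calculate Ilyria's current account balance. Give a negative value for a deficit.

-4264.4

Goods balance = 2386.8 - 4841.6 = -2454.8
Services balance = 660.7 - 2352.1 = -1691.4
Trade balance (goods + services) = -2454.8 + (-1691.4) = -4146.2
Net primary income = -255.5
Net secondary income = 293.4 - 156.1 = 137.3
Current account = -4146.2 + (-255.5) + 137.3 = -4264.4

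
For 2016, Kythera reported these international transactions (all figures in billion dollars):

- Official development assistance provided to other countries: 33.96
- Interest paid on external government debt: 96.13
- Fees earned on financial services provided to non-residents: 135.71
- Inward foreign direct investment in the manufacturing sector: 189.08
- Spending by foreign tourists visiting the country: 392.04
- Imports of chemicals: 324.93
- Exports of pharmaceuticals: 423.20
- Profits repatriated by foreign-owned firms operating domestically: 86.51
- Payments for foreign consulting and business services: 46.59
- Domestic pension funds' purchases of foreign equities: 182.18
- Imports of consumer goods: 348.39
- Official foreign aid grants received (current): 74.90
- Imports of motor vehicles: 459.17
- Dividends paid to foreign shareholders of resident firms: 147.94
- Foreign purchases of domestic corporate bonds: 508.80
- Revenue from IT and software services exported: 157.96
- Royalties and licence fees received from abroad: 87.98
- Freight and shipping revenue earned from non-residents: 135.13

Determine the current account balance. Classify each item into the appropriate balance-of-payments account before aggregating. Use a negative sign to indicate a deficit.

Goods: -324.93 - 348.39 + 423.20 - 459.17 = -709.29
Services: 87.98 + 135.13 + 392.04 - 46.59 + 135.71 + 157.96 = 862.23
Primary income: -147.94 - 96.13 - 86.51 = -330.58
Secondary income: -33.96 + 74.90 = 40.94
Current account = (-709.29) + 862.23 + (-330.58) + 40.94 = -136.70
(Excluded from the current account — financial account: inward foreign direct investment in the manufacturing sector 189.08, domestic pension funds' purchases of foreign equities 182.18, foreign purchases of domestic corporate bonds 508.80.)

-136.70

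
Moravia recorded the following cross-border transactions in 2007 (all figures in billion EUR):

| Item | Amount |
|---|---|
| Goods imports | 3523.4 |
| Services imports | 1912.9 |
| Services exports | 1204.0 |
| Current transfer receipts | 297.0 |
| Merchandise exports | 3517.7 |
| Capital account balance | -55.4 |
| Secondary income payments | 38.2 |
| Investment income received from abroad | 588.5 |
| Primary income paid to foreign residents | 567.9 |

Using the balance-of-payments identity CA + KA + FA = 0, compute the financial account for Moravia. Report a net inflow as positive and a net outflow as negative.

490.6

Goods balance = 3517.7 - 3523.4 = -5.7
Services balance = 1204.0 - 1912.9 = -708.9
Trade balance (goods + services) = -5.7 + (-708.9) = -714.6
Net primary income = 588.5 - 567.9 = 20.6
Net secondary income = 297.0 - 38.2 = 258.8
Current account = -714.6 + 20.6 + 258.8 = -435.2
Financial account = -(-435.2 + (-55.4)) = 490.6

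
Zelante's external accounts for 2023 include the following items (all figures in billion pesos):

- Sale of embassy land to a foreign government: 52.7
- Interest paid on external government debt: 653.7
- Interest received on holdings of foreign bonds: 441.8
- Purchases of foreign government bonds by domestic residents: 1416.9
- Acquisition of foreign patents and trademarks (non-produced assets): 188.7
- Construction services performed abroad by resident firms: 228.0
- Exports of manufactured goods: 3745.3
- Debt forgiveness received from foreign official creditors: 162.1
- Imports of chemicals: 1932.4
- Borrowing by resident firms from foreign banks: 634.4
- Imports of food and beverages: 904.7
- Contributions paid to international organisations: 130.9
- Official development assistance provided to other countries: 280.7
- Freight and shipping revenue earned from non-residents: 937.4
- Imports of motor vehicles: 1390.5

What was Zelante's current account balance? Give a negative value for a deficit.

59.6

Goods: 3745.3 - 1390.5 - 1932.4 - 904.7 = -482.3
Services: 228.0 + 937.4 = 1165.4
Primary income: 441.8 - 653.7 = -211.9
Secondary income: -280.7 - 130.9 = -411.6
Current account = (-482.3) + 1165.4 + (-211.9) + (-411.6) = 59.6
(Excluded from the current account — capital account: sale of embassy land to a foreign government 52.7, acquisition of foreign patents and trademarks (non-produced assets) 188.7, debt forgiveness received from foreign official creditors 162.1; financial account: purchases of foreign government bonds by domestic residents 1416.9, borrowing by resident firms from foreign banks 634.4.)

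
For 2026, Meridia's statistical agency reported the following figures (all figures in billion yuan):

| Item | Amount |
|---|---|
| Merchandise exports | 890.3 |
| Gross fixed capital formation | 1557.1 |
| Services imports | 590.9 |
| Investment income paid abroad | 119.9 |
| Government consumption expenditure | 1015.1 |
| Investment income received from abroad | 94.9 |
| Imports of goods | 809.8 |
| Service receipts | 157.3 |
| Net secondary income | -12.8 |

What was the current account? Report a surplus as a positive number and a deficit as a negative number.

-390.9

Goods balance = 890.3 - 809.8 = 80.5
Services balance = 157.3 - 590.9 = -433.6
Trade balance (goods + services) = 80.5 + (-433.6) = -353.1
Net primary income = 94.9 - 119.9 = -25.0
Net secondary income = -12.8
Current account = -353.1 + (-25.0) + (-12.8) = -390.9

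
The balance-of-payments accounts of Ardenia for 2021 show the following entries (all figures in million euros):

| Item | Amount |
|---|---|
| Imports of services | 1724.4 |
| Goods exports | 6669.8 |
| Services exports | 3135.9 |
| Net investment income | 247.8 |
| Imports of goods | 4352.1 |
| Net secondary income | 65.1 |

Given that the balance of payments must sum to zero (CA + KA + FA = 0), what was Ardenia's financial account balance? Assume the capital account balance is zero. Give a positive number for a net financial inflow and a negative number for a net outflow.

-4042.1

Goods balance = 6669.8 - 4352.1 = 2317.7
Services balance = 3135.9 - 1724.4 = 1411.5
Trade balance (goods + services) = 2317.7 + 1411.5 = 3729.2
Net primary income = 247.8
Net secondary income = 65.1
Current account = 3729.2 + 247.8 + 65.1 = 4042.1
Financial account = -(4042.1) = -4042.1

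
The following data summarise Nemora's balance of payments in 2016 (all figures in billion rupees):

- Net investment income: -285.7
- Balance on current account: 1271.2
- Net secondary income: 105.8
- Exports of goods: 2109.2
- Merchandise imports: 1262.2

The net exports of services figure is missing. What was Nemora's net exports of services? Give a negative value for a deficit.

Current account = goods balance + services balance + net primary income + net secondary income
Sum of the known components = 667.1
Net exports of services = CA - (known components) = 1271.2 - 667.1 = 604.1

604.1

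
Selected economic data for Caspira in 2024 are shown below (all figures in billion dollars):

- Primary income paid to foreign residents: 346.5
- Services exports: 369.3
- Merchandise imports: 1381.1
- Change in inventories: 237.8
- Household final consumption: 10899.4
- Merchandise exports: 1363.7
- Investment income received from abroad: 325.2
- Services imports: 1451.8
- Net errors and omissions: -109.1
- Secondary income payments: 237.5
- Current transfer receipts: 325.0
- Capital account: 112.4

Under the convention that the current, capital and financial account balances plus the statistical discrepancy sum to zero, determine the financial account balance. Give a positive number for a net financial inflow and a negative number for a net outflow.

1030.4

Goods balance = 1363.7 - 1381.1 = -17.4
Services balance = 369.3 - 1451.8 = -1082.5
Trade balance (goods + services) = -17.4 + (-1082.5) = -1099.9
Net primary income = 325.2 - 346.5 = -21.3
Net secondary income = 325.0 - 237.5 = 87.5
Current account = -1099.9 + (-21.3) + 87.5 = -1033.7
Financial account = -(-1033.7 + 112.4 + (-109.1)) = 1030.4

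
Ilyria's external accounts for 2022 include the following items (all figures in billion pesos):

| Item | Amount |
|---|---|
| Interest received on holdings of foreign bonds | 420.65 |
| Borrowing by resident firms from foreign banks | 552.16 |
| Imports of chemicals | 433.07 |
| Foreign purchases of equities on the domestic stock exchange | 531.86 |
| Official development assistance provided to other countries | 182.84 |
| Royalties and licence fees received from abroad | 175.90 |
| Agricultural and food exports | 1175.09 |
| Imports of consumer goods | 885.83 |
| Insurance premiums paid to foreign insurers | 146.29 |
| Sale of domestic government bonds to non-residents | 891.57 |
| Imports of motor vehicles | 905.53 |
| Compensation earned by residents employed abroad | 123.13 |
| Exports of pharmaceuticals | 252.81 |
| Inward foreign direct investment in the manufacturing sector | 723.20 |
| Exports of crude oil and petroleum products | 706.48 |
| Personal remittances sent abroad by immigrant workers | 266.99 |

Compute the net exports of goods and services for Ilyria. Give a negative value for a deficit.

-60.44

Goods: -905.53 + 252.81 + 706.48 - 433.07 - 885.83 + 1175.09 = -90.05
Services: -146.29 + 175.90 = 29.61
Trade balance = -90.05 + 29.61 = -60.44
(Excluded from the trade balance — primary income: interest received on holdings of foreign bonds 420.65, compensation earned by residents employed abroad 123.13; financial account: borrowing by resident firms from foreign banks 552.16, foreign purchases of equities on the domestic stock exchange 531.86, sale of domestic government bonds to non-residents 891.57, inward foreign direct investment in the manufacturing sector 723.20; secondary income: official development assistance provided to other countries 182.84, personal remittances sent abroad by immigrant workers 266.99.)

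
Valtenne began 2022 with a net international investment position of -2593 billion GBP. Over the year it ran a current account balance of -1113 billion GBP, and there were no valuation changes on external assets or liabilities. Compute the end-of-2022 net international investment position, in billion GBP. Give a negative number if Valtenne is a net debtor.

-3706

With no valuation effects, change in NIIP = current account = -1113
End-of-year NIIP = -2593 + (-1113) = -3706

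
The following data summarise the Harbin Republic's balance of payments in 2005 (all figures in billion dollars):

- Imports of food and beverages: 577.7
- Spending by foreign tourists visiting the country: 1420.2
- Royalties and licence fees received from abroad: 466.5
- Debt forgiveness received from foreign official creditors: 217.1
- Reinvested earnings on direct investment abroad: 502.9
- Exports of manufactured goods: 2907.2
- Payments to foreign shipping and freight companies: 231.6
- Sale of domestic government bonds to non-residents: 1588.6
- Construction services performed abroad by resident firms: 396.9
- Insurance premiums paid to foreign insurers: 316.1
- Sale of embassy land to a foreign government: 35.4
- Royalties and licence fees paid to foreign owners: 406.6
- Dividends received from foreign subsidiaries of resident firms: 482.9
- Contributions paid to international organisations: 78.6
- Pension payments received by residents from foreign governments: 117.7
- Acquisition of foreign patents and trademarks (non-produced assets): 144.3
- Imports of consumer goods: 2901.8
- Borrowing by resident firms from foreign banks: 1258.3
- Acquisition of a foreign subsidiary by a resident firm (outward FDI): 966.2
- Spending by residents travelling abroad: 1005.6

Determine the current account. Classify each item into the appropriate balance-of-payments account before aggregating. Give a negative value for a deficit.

Goods: 2907.2 - 2901.8 - 577.7 = -572.3
Services: -231.6 - 406.6 + 396.9 + 1420.2 - 1005.6 - 316.1 + 466.5 = 323.7
Primary income: 482.9 + 502.9 = 985.8
Secondary income: -78.6 + 117.7 = 39.1
Current account = (-572.3) + 323.7 + 985.8 + 39.1 = 776.3
(Excluded from the current account — capital account: debt forgiveness received from foreign official creditors 217.1, sale of embassy land to a foreign government 35.4, acquisition of foreign patents and trademarks (non-produced assets) 144.3; financial account: sale of domestic government bonds to non-residents 1588.6, borrowing by resident firms from foreign banks 1258.3, acquisition of a foreign subsidiary by a resident firm (outward FDI) 966.2.)

776.3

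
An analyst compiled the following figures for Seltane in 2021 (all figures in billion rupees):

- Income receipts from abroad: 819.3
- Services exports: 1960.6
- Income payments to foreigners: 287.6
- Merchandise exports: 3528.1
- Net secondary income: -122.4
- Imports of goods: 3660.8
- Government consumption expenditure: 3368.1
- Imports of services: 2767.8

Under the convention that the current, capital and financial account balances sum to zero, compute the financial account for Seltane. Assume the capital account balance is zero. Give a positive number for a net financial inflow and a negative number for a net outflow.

Goods balance = 3528.1 - 3660.8 = -132.7
Services balance = 1960.6 - 2767.8 = -807.2
Trade balance (goods + services) = -132.7 + (-807.2) = -939.9
Net primary income = 819.3 - 287.6 = 531.7
Net secondary income = -122.4
Current account = -939.9 + 531.7 + (-122.4) = -530.6
Financial account = -(-530.6) = 530.6

530.6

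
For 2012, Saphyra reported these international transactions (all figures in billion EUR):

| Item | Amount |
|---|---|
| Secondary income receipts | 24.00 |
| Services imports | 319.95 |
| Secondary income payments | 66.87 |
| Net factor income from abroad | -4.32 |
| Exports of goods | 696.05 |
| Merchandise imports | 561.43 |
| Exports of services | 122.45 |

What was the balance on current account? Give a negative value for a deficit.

-110.07

Goods balance = 696.05 - 561.43 = 134.62
Services balance = 122.45 - 319.95 = -197.50
Trade balance (goods + services) = 134.62 + (-197.50) = -62.88
Net primary income = -4.32
Net secondary income = 24.00 - 66.87 = -42.87
Current account = -62.88 + (-4.32) + (-42.87) = -110.07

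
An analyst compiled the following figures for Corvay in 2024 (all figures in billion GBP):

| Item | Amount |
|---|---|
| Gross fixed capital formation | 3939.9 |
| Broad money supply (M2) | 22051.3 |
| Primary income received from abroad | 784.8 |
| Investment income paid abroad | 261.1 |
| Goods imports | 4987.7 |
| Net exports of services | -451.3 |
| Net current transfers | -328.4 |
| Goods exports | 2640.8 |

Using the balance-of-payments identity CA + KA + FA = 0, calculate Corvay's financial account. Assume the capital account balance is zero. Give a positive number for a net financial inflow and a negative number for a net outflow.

2602.9

Goods balance = 2640.8 - 4987.7 = -2346.9
Services balance = -451.3
Trade balance (goods + services) = -2346.9 + (-451.3) = -2798.2
Net primary income = 784.8 - 261.1 = 523.7
Net secondary income = -328.4
Current account = -2798.2 + 523.7 + (-328.4) = -2602.9
Financial account = -(-2602.9) = 2602.9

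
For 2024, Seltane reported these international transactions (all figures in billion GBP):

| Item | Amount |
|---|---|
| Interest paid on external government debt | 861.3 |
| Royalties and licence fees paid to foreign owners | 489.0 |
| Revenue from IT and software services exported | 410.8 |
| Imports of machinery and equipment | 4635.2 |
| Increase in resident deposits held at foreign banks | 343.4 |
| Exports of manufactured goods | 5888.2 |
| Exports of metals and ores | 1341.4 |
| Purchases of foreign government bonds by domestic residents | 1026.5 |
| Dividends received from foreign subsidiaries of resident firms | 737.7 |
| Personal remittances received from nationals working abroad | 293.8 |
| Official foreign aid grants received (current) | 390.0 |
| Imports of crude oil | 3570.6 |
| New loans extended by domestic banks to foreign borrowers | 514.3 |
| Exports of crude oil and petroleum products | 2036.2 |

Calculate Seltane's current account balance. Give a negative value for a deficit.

Goods: 5888.2 + 1341.4 + 2036.2 - 3570.6 - 4635.2 = 1060.0
Services: 410.8 - 489.0 = -78.2
Primary income: 737.7 - 861.3 = -123.6
Secondary income: 293.8 + 390.0 = 683.8
Current account = 1060.0 + (-78.2) + (-123.6) + 683.8 = 1542.0
(Excluded from the current account — financial account: increase in resident deposits held at foreign banks 343.4, purchases of foreign government bonds by domestic residents 1026.5, new loans extended by domestic banks to foreign borrowers 514.3.)

1542.0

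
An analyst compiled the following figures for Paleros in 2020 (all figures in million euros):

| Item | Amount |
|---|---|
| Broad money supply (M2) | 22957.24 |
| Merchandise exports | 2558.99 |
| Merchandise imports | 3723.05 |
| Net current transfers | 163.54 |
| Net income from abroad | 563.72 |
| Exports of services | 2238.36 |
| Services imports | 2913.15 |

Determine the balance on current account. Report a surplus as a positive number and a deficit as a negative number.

Goods balance = 2558.99 - 3723.05 = -1164.06
Services balance = 2238.36 - 2913.15 = -674.79
Trade balance (goods + services) = -1164.06 + (-674.79) = -1838.85
Net primary income = 563.72
Net secondary income = 163.54
Current account = -1838.85 + 563.72 + 163.54 = -1111.59

-1111.59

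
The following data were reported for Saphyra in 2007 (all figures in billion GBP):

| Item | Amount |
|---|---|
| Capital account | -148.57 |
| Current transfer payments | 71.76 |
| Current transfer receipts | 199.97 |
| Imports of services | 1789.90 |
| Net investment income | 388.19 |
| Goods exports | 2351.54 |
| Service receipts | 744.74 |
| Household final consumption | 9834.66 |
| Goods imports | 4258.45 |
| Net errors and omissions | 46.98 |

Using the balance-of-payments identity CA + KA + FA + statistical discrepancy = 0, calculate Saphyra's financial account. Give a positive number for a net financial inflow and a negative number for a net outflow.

Goods balance = 2351.54 - 4258.45 = -1906.91
Services balance = 744.74 - 1789.90 = -1045.16
Trade balance (goods + services) = -1906.91 + (-1045.16) = -2952.07
Net primary income = 388.19
Net secondary income = 199.97 - 71.76 = 128.21
Current account = -2952.07 + 388.19 + 128.21 = -2435.67
Financial account = -(-2435.67 + (-148.57) + 46.98) = 2537.26

2537.26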